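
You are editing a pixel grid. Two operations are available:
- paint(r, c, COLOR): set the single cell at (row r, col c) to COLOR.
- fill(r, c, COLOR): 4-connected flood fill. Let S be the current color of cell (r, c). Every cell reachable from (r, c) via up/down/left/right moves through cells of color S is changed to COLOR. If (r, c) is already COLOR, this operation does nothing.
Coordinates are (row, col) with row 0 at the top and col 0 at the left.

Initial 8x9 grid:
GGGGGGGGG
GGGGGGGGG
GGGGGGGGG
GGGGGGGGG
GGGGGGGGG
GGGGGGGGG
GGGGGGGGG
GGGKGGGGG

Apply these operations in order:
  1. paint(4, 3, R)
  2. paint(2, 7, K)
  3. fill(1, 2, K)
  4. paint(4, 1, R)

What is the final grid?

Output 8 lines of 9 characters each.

After op 1 paint(4,3,R):
GGGGGGGGG
GGGGGGGGG
GGGGGGGGG
GGGGGGGGG
GGGRGGGGG
GGGGGGGGG
GGGGGGGGG
GGGKGGGGG
After op 2 paint(2,7,K):
GGGGGGGGG
GGGGGGGGG
GGGGGGGKG
GGGGGGGGG
GGGRGGGGG
GGGGGGGGG
GGGGGGGGG
GGGKGGGGG
After op 3 fill(1,2,K) [69 cells changed]:
KKKKKKKKK
KKKKKKKKK
KKKKKKKKK
KKKKKKKKK
KKKRKKKKK
KKKKKKKKK
KKKKKKKKK
KKKKKKKKK
After op 4 paint(4,1,R):
KKKKKKKKK
KKKKKKKKK
KKKKKKKKK
KKKKKKKKK
KRKRKKKKK
KKKKKKKKK
KKKKKKKKK
KKKKKKKKK

Answer: KKKKKKKKK
KKKKKKKKK
KKKKKKKKK
KKKKKKKKK
KRKRKKKKK
KKKKKKKKK
KKKKKKKKK
KKKKKKKKK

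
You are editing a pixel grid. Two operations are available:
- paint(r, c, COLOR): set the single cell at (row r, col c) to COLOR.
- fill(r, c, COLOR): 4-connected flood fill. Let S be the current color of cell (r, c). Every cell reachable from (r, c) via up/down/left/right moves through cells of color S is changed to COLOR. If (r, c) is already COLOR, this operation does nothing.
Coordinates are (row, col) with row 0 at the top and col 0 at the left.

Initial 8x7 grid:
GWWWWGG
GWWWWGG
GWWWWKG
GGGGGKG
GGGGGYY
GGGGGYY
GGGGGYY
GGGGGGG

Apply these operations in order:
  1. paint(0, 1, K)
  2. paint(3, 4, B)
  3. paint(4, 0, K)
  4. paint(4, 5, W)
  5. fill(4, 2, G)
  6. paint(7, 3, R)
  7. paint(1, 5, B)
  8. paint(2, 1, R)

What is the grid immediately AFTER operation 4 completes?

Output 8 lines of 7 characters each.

After op 1 paint(0,1,K):
GKWWWGG
GWWWWGG
GWWWWKG
GGGGGKG
GGGGGYY
GGGGGYY
GGGGGYY
GGGGGGG
After op 2 paint(3,4,B):
GKWWWGG
GWWWWGG
GWWWWKG
GGGGBKG
GGGGGYY
GGGGGYY
GGGGGYY
GGGGGGG
After op 3 paint(4,0,K):
GKWWWGG
GWWWWGG
GWWWWKG
GGGGBKG
KGGGGYY
GGGGGYY
GGGGGYY
GGGGGGG
After op 4 paint(4,5,W):
GKWWWGG
GWWWWGG
GWWWWKG
GGGGBKG
KGGGGWY
GGGGGYY
GGGGGYY
GGGGGGG

Answer: GKWWWGG
GWWWWGG
GWWWWKG
GGGGBKG
KGGGGWY
GGGGGYY
GGGGGYY
GGGGGGG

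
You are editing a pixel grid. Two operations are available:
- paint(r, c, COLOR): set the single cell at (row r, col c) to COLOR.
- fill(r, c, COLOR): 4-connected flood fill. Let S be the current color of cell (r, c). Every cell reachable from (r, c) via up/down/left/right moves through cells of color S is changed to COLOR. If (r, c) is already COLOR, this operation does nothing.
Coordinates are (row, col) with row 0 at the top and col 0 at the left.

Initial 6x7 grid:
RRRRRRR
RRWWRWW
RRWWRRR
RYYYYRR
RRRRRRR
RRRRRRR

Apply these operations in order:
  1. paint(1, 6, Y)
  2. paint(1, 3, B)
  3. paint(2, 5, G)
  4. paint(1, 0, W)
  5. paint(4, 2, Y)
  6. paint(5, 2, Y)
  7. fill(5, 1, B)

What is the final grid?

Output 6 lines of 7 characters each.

Answer: BBBBBBB
WBWBBWY
BBWWBGR
BYYYYRR
BBYRRRR
BBYRRRR

Derivation:
After op 1 paint(1,6,Y):
RRRRRRR
RRWWRWY
RRWWRRR
RYYYYRR
RRRRRRR
RRRRRRR
After op 2 paint(1,3,B):
RRRRRRR
RRWBRWY
RRWWRRR
RYYYYRR
RRRRRRR
RRRRRRR
After op 3 paint(2,5,G):
RRRRRRR
RRWBRWY
RRWWRGR
RYYYYRR
RRRRRRR
RRRRRRR
After op 4 paint(1,0,W):
RRRRRRR
WRWBRWY
RRWWRGR
RYYYYRR
RRRRRRR
RRRRRRR
After op 5 paint(4,2,Y):
RRRRRRR
WRWBRWY
RRWWRGR
RYYYYRR
RRYRRRR
RRRRRRR
After op 6 paint(5,2,Y):
RRRRRRR
WRWBRWY
RRWWRGR
RYYYYRR
RRYRRRR
RRYRRRR
After op 7 fill(5,1,B) [17 cells changed]:
BBBBBBB
WBWBBWY
BBWWBGR
BYYYYRR
BBYRRRR
BBYRRRR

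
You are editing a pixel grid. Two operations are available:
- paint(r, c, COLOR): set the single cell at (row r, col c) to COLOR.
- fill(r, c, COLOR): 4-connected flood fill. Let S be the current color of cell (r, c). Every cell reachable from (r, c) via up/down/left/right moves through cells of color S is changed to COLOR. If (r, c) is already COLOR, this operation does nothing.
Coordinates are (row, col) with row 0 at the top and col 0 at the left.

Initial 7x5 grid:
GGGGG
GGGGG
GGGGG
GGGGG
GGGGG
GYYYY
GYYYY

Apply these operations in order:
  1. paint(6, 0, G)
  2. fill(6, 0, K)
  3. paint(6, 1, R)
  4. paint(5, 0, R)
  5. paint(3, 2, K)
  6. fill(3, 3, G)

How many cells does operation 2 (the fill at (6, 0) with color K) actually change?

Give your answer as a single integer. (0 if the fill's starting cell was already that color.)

Answer: 27

Derivation:
After op 1 paint(6,0,G):
GGGGG
GGGGG
GGGGG
GGGGG
GGGGG
GYYYY
GYYYY
After op 2 fill(6,0,K) [27 cells changed]:
KKKKK
KKKKK
KKKKK
KKKKK
KKKKK
KYYYY
KYYYY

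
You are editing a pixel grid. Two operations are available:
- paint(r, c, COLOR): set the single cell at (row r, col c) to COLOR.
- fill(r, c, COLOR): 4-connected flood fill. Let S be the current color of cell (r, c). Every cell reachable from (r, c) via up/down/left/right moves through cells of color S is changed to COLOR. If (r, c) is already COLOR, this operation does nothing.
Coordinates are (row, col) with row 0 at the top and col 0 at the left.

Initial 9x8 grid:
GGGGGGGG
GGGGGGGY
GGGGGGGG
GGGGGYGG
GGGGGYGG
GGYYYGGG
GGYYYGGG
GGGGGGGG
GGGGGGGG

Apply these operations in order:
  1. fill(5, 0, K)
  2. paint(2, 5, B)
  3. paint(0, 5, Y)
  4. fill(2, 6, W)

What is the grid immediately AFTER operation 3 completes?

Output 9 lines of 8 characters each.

Answer: KKKKKYKK
KKKKKKKY
KKKKKBKK
KKKKKYKK
KKKKKYKK
KKYYYKKK
KKYYYKKK
KKKKKKKK
KKKKKKKK

Derivation:
After op 1 fill(5,0,K) [63 cells changed]:
KKKKKKKK
KKKKKKKY
KKKKKKKK
KKKKKYKK
KKKKKYKK
KKYYYKKK
KKYYYKKK
KKKKKKKK
KKKKKKKK
After op 2 paint(2,5,B):
KKKKKKKK
KKKKKKKY
KKKKKBKK
KKKKKYKK
KKKKKYKK
KKYYYKKK
KKYYYKKK
KKKKKKKK
KKKKKKKK
After op 3 paint(0,5,Y):
KKKKKYKK
KKKKKKKY
KKKKKBKK
KKKKKYKK
KKKKKYKK
KKYYYKKK
KKYYYKKK
KKKKKKKK
KKKKKKKK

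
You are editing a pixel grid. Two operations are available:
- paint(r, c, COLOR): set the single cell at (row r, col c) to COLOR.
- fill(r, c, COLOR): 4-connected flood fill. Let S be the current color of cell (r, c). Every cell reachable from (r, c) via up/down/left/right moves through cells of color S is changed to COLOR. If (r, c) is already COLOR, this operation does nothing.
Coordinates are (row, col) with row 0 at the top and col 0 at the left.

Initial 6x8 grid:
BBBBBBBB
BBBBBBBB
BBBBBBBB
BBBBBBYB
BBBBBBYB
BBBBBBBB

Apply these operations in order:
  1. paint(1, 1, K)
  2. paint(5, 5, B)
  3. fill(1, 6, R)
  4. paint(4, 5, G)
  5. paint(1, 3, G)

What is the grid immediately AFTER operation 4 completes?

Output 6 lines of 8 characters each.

After op 1 paint(1,1,K):
BBBBBBBB
BKBBBBBB
BBBBBBBB
BBBBBBYB
BBBBBBYB
BBBBBBBB
After op 2 paint(5,5,B):
BBBBBBBB
BKBBBBBB
BBBBBBBB
BBBBBBYB
BBBBBBYB
BBBBBBBB
After op 3 fill(1,6,R) [45 cells changed]:
RRRRRRRR
RKRRRRRR
RRRRRRRR
RRRRRRYR
RRRRRRYR
RRRRRRRR
After op 4 paint(4,5,G):
RRRRRRRR
RKRRRRRR
RRRRRRRR
RRRRRRYR
RRRRRGYR
RRRRRRRR

Answer: RRRRRRRR
RKRRRRRR
RRRRRRRR
RRRRRRYR
RRRRRGYR
RRRRRRRR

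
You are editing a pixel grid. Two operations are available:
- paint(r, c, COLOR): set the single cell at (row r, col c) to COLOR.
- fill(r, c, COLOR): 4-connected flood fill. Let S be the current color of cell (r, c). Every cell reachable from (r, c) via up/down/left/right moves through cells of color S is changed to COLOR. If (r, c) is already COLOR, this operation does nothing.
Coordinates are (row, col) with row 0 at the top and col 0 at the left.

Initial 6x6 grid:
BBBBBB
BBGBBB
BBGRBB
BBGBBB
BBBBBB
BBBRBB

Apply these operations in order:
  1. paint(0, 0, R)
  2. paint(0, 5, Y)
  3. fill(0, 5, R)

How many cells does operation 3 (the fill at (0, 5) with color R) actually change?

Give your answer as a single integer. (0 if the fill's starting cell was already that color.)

After op 1 paint(0,0,R):
RBBBBB
BBGBBB
BBGRBB
BBGBBB
BBBBBB
BBBRBB
After op 2 paint(0,5,Y):
RBBBBY
BBGBBB
BBGRBB
BBGBBB
BBBBBB
BBBRBB
After op 3 fill(0,5,R) [1 cells changed]:
RBBBBR
BBGBBB
BBGRBB
BBGBBB
BBBBBB
BBBRBB

Answer: 1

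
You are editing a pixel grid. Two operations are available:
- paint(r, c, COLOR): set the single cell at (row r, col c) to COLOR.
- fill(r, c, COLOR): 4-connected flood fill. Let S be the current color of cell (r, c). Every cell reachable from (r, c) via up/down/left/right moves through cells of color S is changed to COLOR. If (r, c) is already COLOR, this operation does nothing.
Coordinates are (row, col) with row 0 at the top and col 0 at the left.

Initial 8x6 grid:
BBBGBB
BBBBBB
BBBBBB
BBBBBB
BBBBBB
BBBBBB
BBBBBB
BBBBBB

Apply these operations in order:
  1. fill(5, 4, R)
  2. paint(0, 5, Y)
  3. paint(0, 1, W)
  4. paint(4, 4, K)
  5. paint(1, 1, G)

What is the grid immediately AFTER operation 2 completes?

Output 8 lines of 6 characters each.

After op 1 fill(5,4,R) [47 cells changed]:
RRRGRR
RRRRRR
RRRRRR
RRRRRR
RRRRRR
RRRRRR
RRRRRR
RRRRRR
After op 2 paint(0,5,Y):
RRRGRY
RRRRRR
RRRRRR
RRRRRR
RRRRRR
RRRRRR
RRRRRR
RRRRRR

Answer: RRRGRY
RRRRRR
RRRRRR
RRRRRR
RRRRRR
RRRRRR
RRRRRR
RRRRRR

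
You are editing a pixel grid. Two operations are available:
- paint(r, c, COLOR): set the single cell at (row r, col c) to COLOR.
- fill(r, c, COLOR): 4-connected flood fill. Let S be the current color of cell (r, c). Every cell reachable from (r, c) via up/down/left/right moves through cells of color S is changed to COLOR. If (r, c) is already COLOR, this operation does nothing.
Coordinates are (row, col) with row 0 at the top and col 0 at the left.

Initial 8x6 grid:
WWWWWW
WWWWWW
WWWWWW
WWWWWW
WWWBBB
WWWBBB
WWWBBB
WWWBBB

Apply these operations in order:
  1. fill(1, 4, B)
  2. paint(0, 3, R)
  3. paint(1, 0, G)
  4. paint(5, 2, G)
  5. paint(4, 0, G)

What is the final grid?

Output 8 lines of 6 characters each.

Answer: BBBRBB
GBBBBB
BBBBBB
BBBBBB
GBBBBB
BBGBBB
BBBBBB
BBBBBB

Derivation:
After op 1 fill(1,4,B) [36 cells changed]:
BBBBBB
BBBBBB
BBBBBB
BBBBBB
BBBBBB
BBBBBB
BBBBBB
BBBBBB
After op 2 paint(0,3,R):
BBBRBB
BBBBBB
BBBBBB
BBBBBB
BBBBBB
BBBBBB
BBBBBB
BBBBBB
After op 3 paint(1,0,G):
BBBRBB
GBBBBB
BBBBBB
BBBBBB
BBBBBB
BBBBBB
BBBBBB
BBBBBB
After op 4 paint(5,2,G):
BBBRBB
GBBBBB
BBBBBB
BBBBBB
BBBBBB
BBGBBB
BBBBBB
BBBBBB
After op 5 paint(4,0,G):
BBBRBB
GBBBBB
BBBBBB
BBBBBB
GBBBBB
BBGBBB
BBBBBB
BBBBBB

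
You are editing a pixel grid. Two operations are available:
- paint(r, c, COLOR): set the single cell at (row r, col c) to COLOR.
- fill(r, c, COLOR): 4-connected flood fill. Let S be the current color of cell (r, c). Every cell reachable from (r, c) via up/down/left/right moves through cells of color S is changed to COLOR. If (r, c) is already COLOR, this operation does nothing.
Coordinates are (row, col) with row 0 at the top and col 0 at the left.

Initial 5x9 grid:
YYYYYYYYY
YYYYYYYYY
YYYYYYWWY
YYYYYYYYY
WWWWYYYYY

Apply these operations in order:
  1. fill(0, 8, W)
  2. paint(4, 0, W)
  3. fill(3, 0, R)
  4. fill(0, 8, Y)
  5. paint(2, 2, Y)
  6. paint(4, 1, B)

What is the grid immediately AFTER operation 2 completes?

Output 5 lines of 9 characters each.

Answer: WWWWWWWWW
WWWWWWWWW
WWWWWWWWW
WWWWWWWWW
WWWWWWWWW

Derivation:
After op 1 fill(0,8,W) [39 cells changed]:
WWWWWWWWW
WWWWWWWWW
WWWWWWWWW
WWWWWWWWW
WWWWWWWWW
After op 2 paint(4,0,W):
WWWWWWWWW
WWWWWWWWW
WWWWWWWWW
WWWWWWWWW
WWWWWWWWW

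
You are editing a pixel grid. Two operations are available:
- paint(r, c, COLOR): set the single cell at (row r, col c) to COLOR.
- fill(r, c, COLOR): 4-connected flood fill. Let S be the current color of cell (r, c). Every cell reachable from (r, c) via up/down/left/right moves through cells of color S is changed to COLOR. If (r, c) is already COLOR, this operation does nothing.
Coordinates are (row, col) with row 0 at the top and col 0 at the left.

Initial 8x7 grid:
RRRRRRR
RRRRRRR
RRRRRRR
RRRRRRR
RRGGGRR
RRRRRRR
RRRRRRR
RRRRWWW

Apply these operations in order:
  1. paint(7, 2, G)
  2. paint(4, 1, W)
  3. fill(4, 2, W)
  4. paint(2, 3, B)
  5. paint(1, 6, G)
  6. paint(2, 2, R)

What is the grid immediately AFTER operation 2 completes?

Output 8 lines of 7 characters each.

After op 1 paint(7,2,G):
RRRRRRR
RRRRRRR
RRRRRRR
RRRRRRR
RRGGGRR
RRRRRRR
RRRRRRR
RRGRWWW
After op 2 paint(4,1,W):
RRRRRRR
RRRRRRR
RRRRRRR
RRRRRRR
RWGGGRR
RRRRRRR
RRRRRRR
RRGRWWW

Answer: RRRRRRR
RRRRRRR
RRRRRRR
RRRRRRR
RWGGGRR
RRRRRRR
RRRRRRR
RRGRWWW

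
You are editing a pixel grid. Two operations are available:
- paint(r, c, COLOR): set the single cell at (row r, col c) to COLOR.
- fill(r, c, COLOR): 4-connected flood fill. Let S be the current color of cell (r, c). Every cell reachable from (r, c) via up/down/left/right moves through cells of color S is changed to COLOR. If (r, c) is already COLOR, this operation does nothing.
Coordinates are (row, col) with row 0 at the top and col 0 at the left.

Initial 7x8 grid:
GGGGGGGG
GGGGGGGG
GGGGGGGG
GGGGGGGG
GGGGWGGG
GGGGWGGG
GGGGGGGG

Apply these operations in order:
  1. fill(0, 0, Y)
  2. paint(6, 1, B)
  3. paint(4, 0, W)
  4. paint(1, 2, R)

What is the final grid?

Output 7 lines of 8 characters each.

After op 1 fill(0,0,Y) [54 cells changed]:
YYYYYYYY
YYYYYYYY
YYYYYYYY
YYYYYYYY
YYYYWYYY
YYYYWYYY
YYYYYYYY
After op 2 paint(6,1,B):
YYYYYYYY
YYYYYYYY
YYYYYYYY
YYYYYYYY
YYYYWYYY
YYYYWYYY
YBYYYYYY
After op 3 paint(4,0,W):
YYYYYYYY
YYYYYYYY
YYYYYYYY
YYYYYYYY
WYYYWYYY
YYYYWYYY
YBYYYYYY
After op 4 paint(1,2,R):
YYYYYYYY
YYRYYYYY
YYYYYYYY
YYYYYYYY
WYYYWYYY
YYYYWYYY
YBYYYYYY

Answer: YYYYYYYY
YYRYYYYY
YYYYYYYY
YYYYYYYY
WYYYWYYY
YYYYWYYY
YBYYYYYY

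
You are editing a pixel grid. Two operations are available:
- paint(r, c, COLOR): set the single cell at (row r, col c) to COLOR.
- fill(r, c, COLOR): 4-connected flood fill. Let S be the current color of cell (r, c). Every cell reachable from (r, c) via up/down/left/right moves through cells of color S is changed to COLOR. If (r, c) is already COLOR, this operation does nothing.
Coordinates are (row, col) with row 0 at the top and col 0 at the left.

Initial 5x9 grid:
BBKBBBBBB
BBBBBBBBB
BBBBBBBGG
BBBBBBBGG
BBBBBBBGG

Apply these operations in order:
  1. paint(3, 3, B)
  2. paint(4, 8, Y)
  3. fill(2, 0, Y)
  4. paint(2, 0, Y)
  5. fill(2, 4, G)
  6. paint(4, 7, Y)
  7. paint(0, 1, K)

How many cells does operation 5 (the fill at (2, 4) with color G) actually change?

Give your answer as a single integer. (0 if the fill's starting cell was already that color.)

Answer: 38

Derivation:
After op 1 paint(3,3,B):
BBKBBBBBB
BBBBBBBBB
BBBBBBBGG
BBBBBBBGG
BBBBBBBGG
After op 2 paint(4,8,Y):
BBKBBBBBB
BBBBBBBBB
BBBBBBBGG
BBBBBBBGG
BBBBBBBGY
After op 3 fill(2,0,Y) [38 cells changed]:
YYKYYYYYY
YYYYYYYYY
YYYYYYYGG
YYYYYYYGG
YYYYYYYGY
After op 4 paint(2,0,Y):
YYKYYYYYY
YYYYYYYYY
YYYYYYYGG
YYYYYYYGG
YYYYYYYGY
After op 5 fill(2,4,G) [38 cells changed]:
GGKGGGGGG
GGGGGGGGG
GGGGGGGGG
GGGGGGGGG
GGGGGGGGY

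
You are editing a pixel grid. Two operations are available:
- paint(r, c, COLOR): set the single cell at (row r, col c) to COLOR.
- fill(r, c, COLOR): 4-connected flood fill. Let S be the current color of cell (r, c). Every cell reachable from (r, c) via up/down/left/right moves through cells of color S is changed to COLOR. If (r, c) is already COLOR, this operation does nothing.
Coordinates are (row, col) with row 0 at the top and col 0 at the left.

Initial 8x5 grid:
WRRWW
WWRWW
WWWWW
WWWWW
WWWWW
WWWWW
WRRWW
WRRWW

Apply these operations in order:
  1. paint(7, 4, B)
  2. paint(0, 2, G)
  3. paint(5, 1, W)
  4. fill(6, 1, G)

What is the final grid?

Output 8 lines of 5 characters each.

Answer: WRGWW
WWRWW
WWWWW
WWWWW
WWWWW
WWWWW
WGGWW
WGGWB

Derivation:
After op 1 paint(7,4,B):
WRRWW
WWRWW
WWWWW
WWWWW
WWWWW
WWWWW
WRRWW
WRRWB
After op 2 paint(0,2,G):
WRGWW
WWRWW
WWWWW
WWWWW
WWWWW
WWWWW
WRRWW
WRRWB
After op 3 paint(5,1,W):
WRGWW
WWRWW
WWWWW
WWWWW
WWWWW
WWWWW
WRRWW
WRRWB
After op 4 fill(6,1,G) [4 cells changed]:
WRGWW
WWRWW
WWWWW
WWWWW
WWWWW
WWWWW
WGGWW
WGGWB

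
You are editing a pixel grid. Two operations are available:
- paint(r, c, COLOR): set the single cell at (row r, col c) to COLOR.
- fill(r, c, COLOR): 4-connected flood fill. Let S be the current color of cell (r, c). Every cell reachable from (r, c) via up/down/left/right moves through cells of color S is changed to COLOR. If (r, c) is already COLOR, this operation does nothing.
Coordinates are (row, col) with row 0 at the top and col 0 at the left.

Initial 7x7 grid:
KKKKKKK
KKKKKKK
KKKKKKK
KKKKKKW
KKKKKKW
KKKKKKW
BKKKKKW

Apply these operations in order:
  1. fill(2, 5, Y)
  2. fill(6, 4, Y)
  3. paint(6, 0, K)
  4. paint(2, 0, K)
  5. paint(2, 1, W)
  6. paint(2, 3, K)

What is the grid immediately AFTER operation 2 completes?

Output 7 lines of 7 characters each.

Answer: YYYYYYY
YYYYYYY
YYYYYYY
YYYYYYW
YYYYYYW
YYYYYYW
BYYYYYW

Derivation:
After op 1 fill(2,5,Y) [44 cells changed]:
YYYYYYY
YYYYYYY
YYYYYYY
YYYYYYW
YYYYYYW
YYYYYYW
BYYYYYW
After op 2 fill(6,4,Y) [0 cells changed]:
YYYYYYY
YYYYYYY
YYYYYYY
YYYYYYW
YYYYYYW
YYYYYYW
BYYYYYW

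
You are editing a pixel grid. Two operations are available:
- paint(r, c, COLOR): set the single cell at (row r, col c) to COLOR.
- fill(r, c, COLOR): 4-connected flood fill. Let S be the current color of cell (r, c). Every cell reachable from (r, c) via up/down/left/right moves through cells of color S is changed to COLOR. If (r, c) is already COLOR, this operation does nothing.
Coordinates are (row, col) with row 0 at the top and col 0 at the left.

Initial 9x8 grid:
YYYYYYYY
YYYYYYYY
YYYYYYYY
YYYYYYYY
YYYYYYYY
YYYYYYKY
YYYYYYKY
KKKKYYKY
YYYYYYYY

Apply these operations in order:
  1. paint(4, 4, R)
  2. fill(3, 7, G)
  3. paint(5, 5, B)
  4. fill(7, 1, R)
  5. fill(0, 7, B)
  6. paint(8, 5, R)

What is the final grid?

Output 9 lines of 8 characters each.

Answer: BBBBBBBB
BBBBBBBB
BBBBBBBB
BBBBBBBB
BBBBRBBB
BBBBBBKB
BBBBBBKB
RRRRBBKB
BBBBBRBB

Derivation:
After op 1 paint(4,4,R):
YYYYYYYY
YYYYYYYY
YYYYYYYY
YYYYYYYY
YYYYRYYY
YYYYYYKY
YYYYYYKY
KKKKYYKY
YYYYYYYY
After op 2 fill(3,7,G) [64 cells changed]:
GGGGGGGG
GGGGGGGG
GGGGGGGG
GGGGGGGG
GGGGRGGG
GGGGGGKG
GGGGGGKG
KKKKGGKG
GGGGGGGG
After op 3 paint(5,5,B):
GGGGGGGG
GGGGGGGG
GGGGGGGG
GGGGGGGG
GGGGRGGG
GGGGGBKG
GGGGGGKG
KKKKGGKG
GGGGGGGG
After op 4 fill(7,1,R) [4 cells changed]:
GGGGGGGG
GGGGGGGG
GGGGGGGG
GGGGGGGG
GGGGRGGG
GGGGGBKG
GGGGGGKG
RRRRGGKG
GGGGGGGG
After op 5 fill(0,7,B) [63 cells changed]:
BBBBBBBB
BBBBBBBB
BBBBBBBB
BBBBBBBB
BBBBRBBB
BBBBBBKB
BBBBBBKB
RRRRBBKB
BBBBBBBB
After op 6 paint(8,5,R):
BBBBBBBB
BBBBBBBB
BBBBBBBB
BBBBBBBB
BBBBRBBB
BBBBBBKB
BBBBBBKB
RRRRBBKB
BBBBBRBB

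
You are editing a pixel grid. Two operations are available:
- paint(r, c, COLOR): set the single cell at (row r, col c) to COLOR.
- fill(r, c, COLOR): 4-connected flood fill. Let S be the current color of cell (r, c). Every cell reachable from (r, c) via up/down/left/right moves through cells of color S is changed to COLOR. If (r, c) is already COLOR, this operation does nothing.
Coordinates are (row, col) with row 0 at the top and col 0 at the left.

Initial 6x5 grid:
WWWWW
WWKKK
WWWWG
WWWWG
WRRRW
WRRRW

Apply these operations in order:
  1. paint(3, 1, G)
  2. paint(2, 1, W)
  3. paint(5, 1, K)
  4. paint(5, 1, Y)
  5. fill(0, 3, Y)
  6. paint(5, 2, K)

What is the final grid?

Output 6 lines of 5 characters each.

After op 1 paint(3,1,G):
WWWWW
WWKKK
WWWWG
WGWWG
WRRRW
WRRRW
After op 2 paint(2,1,W):
WWWWW
WWKKK
WWWWG
WGWWG
WRRRW
WRRRW
After op 3 paint(5,1,K):
WWWWW
WWKKK
WWWWG
WGWWG
WRRRW
WKRRW
After op 4 paint(5,1,Y):
WWWWW
WWKKK
WWWWG
WGWWG
WRRRW
WYRRW
After op 5 fill(0,3,Y) [16 cells changed]:
YYYYY
YYKKK
YYYYG
YGYYG
YRRRW
YYRRW
After op 6 paint(5,2,K):
YYYYY
YYKKK
YYYYG
YGYYG
YRRRW
YYKRW

Answer: YYYYY
YYKKK
YYYYG
YGYYG
YRRRW
YYKRW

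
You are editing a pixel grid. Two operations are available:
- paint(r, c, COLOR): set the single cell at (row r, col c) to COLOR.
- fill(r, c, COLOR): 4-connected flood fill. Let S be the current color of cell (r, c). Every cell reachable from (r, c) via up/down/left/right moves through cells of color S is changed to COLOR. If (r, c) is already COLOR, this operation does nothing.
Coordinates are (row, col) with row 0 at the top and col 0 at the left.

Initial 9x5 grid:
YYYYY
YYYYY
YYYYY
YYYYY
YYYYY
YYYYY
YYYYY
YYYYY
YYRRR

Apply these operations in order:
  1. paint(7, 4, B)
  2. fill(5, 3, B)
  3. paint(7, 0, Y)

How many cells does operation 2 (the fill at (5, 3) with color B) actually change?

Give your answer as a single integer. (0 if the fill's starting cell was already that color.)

Answer: 41

Derivation:
After op 1 paint(7,4,B):
YYYYY
YYYYY
YYYYY
YYYYY
YYYYY
YYYYY
YYYYY
YYYYB
YYRRR
After op 2 fill(5,3,B) [41 cells changed]:
BBBBB
BBBBB
BBBBB
BBBBB
BBBBB
BBBBB
BBBBB
BBBBB
BBRRR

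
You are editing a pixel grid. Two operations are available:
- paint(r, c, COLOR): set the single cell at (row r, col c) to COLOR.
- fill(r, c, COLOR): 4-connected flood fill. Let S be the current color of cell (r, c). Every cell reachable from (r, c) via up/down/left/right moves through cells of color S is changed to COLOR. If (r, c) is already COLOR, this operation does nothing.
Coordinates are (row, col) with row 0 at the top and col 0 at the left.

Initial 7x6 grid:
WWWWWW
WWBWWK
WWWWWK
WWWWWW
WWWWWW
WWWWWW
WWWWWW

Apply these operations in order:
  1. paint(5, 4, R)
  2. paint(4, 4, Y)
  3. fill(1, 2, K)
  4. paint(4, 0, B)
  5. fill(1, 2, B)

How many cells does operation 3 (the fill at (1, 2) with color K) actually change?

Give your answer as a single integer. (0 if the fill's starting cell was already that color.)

Answer: 1

Derivation:
After op 1 paint(5,4,R):
WWWWWW
WWBWWK
WWWWWK
WWWWWW
WWWWWW
WWWWRW
WWWWWW
After op 2 paint(4,4,Y):
WWWWWW
WWBWWK
WWWWWK
WWWWWW
WWWWYW
WWWWRW
WWWWWW
After op 3 fill(1,2,K) [1 cells changed]:
WWWWWW
WWKWWK
WWWWWK
WWWWWW
WWWWYW
WWWWRW
WWWWWW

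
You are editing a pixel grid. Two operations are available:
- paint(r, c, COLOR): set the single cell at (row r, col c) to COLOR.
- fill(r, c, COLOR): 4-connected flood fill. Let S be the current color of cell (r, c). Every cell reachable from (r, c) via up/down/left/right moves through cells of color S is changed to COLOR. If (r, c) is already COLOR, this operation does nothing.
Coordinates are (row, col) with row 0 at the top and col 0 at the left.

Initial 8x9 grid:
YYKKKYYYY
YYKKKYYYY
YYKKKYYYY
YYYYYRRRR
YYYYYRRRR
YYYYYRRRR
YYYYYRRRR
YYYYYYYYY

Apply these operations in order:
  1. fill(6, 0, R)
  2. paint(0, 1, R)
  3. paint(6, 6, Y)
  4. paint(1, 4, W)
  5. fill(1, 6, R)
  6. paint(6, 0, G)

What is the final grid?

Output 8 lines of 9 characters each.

Answer: RRKKKRRRR
RRKKWRRRR
RRKKKRRRR
RRRRRRRRR
RRRRRRRRR
RRRRRRRRR
GRRRRRYRR
RRRRRRRRR

Derivation:
After op 1 fill(6,0,R) [35 cells changed]:
RRKKKYYYY
RRKKKYYYY
RRKKKYYYY
RRRRRRRRR
RRRRRRRRR
RRRRRRRRR
RRRRRRRRR
RRRRRRRRR
After op 2 paint(0,1,R):
RRKKKYYYY
RRKKKYYYY
RRKKKYYYY
RRRRRRRRR
RRRRRRRRR
RRRRRRRRR
RRRRRRRRR
RRRRRRRRR
After op 3 paint(6,6,Y):
RRKKKYYYY
RRKKKYYYY
RRKKKYYYY
RRRRRRRRR
RRRRRRRRR
RRRRRRRRR
RRRRRRYRR
RRRRRRRRR
After op 4 paint(1,4,W):
RRKKKYYYY
RRKKWYYYY
RRKKKYYYY
RRRRRRRRR
RRRRRRRRR
RRRRRRRRR
RRRRRRYRR
RRRRRRRRR
After op 5 fill(1,6,R) [12 cells changed]:
RRKKKRRRR
RRKKWRRRR
RRKKKRRRR
RRRRRRRRR
RRRRRRRRR
RRRRRRRRR
RRRRRRYRR
RRRRRRRRR
After op 6 paint(6,0,G):
RRKKKRRRR
RRKKWRRRR
RRKKKRRRR
RRRRRRRRR
RRRRRRRRR
RRRRRRRRR
GRRRRRYRR
RRRRRRRRR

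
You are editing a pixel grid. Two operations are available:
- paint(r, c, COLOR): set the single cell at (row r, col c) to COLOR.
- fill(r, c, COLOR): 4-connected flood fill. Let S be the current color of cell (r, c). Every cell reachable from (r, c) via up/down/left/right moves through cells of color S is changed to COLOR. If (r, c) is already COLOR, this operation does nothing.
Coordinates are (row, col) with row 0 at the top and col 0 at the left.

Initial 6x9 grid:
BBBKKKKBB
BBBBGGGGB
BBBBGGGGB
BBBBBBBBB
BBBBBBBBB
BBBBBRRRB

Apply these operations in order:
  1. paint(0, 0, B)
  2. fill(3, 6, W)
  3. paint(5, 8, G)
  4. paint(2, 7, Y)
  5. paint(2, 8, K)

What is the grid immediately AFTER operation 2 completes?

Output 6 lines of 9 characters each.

Answer: WWWKKKKWW
WWWWGGGGW
WWWWGGGGW
WWWWWWWWW
WWWWWWWWW
WWWWWRRRW

Derivation:
After op 1 paint(0,0,B):
BBBKKKKBB
BBBBGGGGB
BBBBGGGGB
BBBBBBBBB
BBBBBBBBB
BBBBBRRRB
After op 2 fill(3,6,W) [39 cells changed]:
WWWKKKKWW
WWWWGGGGW
WWWWGGGGW
WWWWWWWWW
WWWWWWWWW
WWWWWRRRW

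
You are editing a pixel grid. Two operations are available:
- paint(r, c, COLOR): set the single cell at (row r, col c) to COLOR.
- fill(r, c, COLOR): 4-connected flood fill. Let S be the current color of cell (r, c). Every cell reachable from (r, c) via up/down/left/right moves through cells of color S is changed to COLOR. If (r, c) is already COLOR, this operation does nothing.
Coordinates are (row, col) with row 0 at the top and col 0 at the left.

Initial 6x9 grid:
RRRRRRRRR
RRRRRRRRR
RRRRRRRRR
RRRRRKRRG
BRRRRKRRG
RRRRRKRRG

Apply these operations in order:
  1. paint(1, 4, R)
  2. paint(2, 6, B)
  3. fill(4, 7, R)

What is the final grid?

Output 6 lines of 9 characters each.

Answer: RRRRRRRRR
RRRRRRRRR
RRRRRRBRR
RRRRRKRRG
BRRRRKRRG
RRRRRKRRG

Derivation:
After op 1 paint(1,4,R):
RRRRRRRRR
RRRRRRRRR
RRRRRRRRR
RRRRRKRRG
BRRRRKRRG
RRRRRKRRG
After op 2 paint(2,6,B):
RRRRRRRRR
RRRRRRRRR
RRRRRRBRR
RRRRRKRRG
BRRRRKRRG
RRRRRKRRG
After op 3 fill(4,7,R) [0 cells changed]:
RRRRRRRRR
RRRRRRRRR
RRRRRRBRR
RRRRRKRRG
BRRRRKRRG
RRRRRKRRG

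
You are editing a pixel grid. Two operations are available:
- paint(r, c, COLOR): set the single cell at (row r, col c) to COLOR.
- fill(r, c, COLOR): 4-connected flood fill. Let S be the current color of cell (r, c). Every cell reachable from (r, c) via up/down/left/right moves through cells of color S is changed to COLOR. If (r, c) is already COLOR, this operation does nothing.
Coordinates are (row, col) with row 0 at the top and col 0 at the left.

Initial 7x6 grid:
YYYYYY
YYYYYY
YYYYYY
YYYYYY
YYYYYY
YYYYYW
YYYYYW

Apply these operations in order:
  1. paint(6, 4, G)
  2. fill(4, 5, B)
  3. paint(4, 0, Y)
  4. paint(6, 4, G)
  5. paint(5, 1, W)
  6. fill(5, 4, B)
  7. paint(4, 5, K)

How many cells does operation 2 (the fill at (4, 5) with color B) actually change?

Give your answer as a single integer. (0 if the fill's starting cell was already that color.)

Answer: 39

Derivation:
After op 1 paint(6,4,G):
YYYYYY
YYYYYY
YYYYYY
YYYYYY
YYYYYY
YYYYYW
YYYYGW
After op 2 fill(4,5,B) [39 cells changed]:
BBBBBB
BBBBBB
BBBBBB
BBBBBB
BBBBBB
BBBBBW
BBBBGW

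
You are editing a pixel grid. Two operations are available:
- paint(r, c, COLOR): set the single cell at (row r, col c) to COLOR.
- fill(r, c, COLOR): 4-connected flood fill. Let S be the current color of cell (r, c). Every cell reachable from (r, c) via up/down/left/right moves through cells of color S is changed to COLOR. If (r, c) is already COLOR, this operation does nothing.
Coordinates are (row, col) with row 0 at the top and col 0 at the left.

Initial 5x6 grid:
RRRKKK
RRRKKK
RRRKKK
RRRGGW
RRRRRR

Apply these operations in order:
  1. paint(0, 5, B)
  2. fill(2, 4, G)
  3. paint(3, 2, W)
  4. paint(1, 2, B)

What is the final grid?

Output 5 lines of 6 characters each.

Answer: RRRGGB
RRBGGG
RRRGGG
RRWGGW
RRRRRR

Derivation:
After op 1 paint(0,5,B):
RRRKKB
RRRKKK
RRRKKK
RRRGGW
RRRRRR
After op 2 fill(2,4,G) [8 cells changed]:
RRRGGB
RRRGGG
RRRGGG
RRRGGW
RRRRRR
After op 3 paint(3,2,W):
RRRGGB
RRRGGG
RRRGGG
RRWGGW
RRRRRR
After op 4 paint(1,2,B):
RRRGGB
RRBGGG
RRRGGG
RRWGGW
RRRRRR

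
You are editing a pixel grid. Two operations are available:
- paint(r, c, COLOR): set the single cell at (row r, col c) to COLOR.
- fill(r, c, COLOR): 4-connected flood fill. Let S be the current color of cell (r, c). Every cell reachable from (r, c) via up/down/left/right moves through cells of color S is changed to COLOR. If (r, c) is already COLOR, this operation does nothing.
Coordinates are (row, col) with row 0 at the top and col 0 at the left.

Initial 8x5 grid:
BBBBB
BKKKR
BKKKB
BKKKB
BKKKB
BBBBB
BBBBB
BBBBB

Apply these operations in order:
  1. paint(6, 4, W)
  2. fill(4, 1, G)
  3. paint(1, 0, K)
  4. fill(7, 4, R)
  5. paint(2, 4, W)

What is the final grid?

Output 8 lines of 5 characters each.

Answer: BBBBB
KGGGR
RGGGW
RGGGR
RGGGR
RRRRR
RRRRW
RRRRR

Derivation:
After op 1 paint(6,4,W):
BBBBB
BKKKR
BKKKB
BKKKB
BKKKB
BBBBB
BBBBW
BBBBB
After op 2 fill(4,1,G) [12 cells changed]:
BBBBB
BGGGR
BGGGB
BGGGB
BGGGB
BBBBB
BBBBW
BBBBB
After op 3 paint(1,0,K):
BBBBB
KGGGR
BGGGB
BGGGB
BGGGB
BBBBB
BBBBW
BBBBB
After op 4 fill(7,4,R) [20 cells changed]:
BBBBB
KGGGR
RGGGR
RGGGR
RGGGR
RRRRR
RRRRW
RRRRR
After op 5 paint(2,4,W):
BBBBB
KGGGR
RGGGW
RGGGR
RGGGR
RRRRR
RRRRW
RRRRR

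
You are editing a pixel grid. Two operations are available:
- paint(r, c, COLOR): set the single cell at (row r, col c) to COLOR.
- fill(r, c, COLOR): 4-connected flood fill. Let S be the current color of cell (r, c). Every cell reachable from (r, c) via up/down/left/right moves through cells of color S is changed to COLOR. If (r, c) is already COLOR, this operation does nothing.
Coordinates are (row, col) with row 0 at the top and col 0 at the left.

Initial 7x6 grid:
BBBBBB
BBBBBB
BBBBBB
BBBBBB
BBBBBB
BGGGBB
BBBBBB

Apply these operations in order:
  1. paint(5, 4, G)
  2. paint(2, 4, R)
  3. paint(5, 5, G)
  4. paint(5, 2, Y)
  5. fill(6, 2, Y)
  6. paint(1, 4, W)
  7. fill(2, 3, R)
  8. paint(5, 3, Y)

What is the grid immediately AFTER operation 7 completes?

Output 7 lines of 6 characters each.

Answer: RRRRRR
RRRRWR
RRRRRR
RRRRRR
RRRRRR
RGRGGG
RRRRRR

Derivation:
After op 1 paint(5,4,G):
BBBBBB
BBBBBB
BBBBBB
BBBBBB
BBBBBB
BGGGGB
BBBBBB
After op 2 paint(2,4,R):
BBBBBB
BBBBBB
BBBBRB
BBBBBB
BBBBBB
BGGGGB
BBBBBB
After op 3 paint(5,5,G):
BBBBBB
BBBBBB
BBBBRB
BBBBBB
BBBBBB
BGGGGG
BBBBBB
After op 4 paint(5,2,Y):
BBBBBB
BBBBBB
BBBBRB
BBBBBB
BBBBBB
BGYGGG
BBBBBB
After op 5 fill(6,2,Y) [36 cells changed]:
YYYYYY
YYYYYY
YYYYRY
YYYYYY
YYYYYY
YGYGGG
YYYYYY
After op 6 paint(1,4,W):
YYYYYY
YYYYWY
YYYYRY
YYYYYY
YYYYYY
YGYGGG
YYYYYY
After op 7 fill(2,3,R) [36 cells changed]:
RRRRRR
RRRRWR
RRRRRR
RRRRRR
RRRRRR
RGRGGG
RRRRRR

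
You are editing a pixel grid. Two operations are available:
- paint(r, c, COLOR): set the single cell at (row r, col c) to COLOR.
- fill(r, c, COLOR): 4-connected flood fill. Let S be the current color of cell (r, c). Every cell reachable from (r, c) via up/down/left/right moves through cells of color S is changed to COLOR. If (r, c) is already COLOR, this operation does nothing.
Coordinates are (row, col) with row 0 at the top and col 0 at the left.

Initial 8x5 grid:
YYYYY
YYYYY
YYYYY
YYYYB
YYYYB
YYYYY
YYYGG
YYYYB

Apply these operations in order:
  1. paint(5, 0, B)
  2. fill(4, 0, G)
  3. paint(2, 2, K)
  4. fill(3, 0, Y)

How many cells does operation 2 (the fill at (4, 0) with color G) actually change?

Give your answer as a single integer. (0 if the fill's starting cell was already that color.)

Answer: 34

Derivation:
After op 1 paint(5,0,B):
YYYYY
YYYYY
YYYYY
YYYYB
YYYYB
BYYYY
YYYGG
YYYYB
After op 2 fill(4,0,G) [34 cells changed]:
GGGGG
GGGGG
GGGGG
GGGGB
GGGGB
BGGGG
GGGGG
GGGGB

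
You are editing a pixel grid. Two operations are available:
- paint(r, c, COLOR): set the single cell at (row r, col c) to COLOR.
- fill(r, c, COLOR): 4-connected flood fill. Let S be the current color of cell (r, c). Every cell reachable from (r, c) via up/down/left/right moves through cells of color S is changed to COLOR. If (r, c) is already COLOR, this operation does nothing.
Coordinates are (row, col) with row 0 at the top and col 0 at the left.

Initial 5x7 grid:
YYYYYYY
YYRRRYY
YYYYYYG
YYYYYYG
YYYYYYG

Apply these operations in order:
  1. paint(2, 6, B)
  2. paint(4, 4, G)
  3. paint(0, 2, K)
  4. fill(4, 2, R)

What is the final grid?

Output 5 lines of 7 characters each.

Answer: RRKRRRR
RRRRRRR
RRRRRRB
RRRRRRG
RRRRGRG

Derivation:
After op 1 paint(2,6,B):
YYYYYYY
YYRRRYY
YYYYYYB
YYYYYYG
YYYYYYG
After op 2 paint(4,4,G):
YYYYYYY
YYRRRYY
YYYYYYB
YYYYYYG
YYYYGYG
After op 3 paint(0,2,K):
YYKYYYY
YYRRRYY
YYYYYYB
YYYYYYG
YYYYGYG
After op 4 fill(4,2,R) [27 cells changed]:
RRKRRRR
RRRRRRR
RRRRRRB
RRRRRRG
RRRRGRG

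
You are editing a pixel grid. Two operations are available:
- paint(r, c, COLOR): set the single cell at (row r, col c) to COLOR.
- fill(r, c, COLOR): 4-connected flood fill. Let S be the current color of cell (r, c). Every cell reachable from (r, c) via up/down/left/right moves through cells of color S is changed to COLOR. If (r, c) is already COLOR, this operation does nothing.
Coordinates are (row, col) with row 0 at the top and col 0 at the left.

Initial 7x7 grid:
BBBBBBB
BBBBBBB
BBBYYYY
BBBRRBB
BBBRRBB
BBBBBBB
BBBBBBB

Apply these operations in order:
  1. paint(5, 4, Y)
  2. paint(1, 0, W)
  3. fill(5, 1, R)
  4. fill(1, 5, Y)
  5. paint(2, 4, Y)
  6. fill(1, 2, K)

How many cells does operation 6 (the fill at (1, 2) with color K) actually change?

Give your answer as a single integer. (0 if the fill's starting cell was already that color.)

After op 1 paint(5,4,Y):
BBBBBBB
BBBBBBB
BBBYYYY
BBBRRBB
BBBRRBB
BBBBYBB
BBBBBBB
After op 2 paint(1,0,W):
BBBBBBB
WBBBBBB
BBBYYYY
BBBRRBB
BBBRRBB
BBBBYBB
BBBBBBB
After op 3 fill(5,1,R) [39 cells changed]:
RRRRRRR
WRRRRRR
RRRYYYY
RRRRRRR
RRRRRRR
RRRRYRR
RRRRRRR
After op 4 fill(1,5,Y) [43 cells changed]:
YYYYYYY
WYYYYYY
YYYYYYY
YYYYYYY
YYYYYYY
YYYYYYY
YYYYYYY
After op 5 paint(2,4,Y):
YYYYYYY
WYYYYYY
YYYYYYY
YYYYYYY
YYYYYYY
YYYYYYY
YYYYYYY
After op 6 fill(1,2,K) [48 cells changed]:
KKKKKKK
WKKKKKK
KKKKKKK
KKKKKKK
KKKKKKK
KKKKKKK
KKKKKKK

Answer: 48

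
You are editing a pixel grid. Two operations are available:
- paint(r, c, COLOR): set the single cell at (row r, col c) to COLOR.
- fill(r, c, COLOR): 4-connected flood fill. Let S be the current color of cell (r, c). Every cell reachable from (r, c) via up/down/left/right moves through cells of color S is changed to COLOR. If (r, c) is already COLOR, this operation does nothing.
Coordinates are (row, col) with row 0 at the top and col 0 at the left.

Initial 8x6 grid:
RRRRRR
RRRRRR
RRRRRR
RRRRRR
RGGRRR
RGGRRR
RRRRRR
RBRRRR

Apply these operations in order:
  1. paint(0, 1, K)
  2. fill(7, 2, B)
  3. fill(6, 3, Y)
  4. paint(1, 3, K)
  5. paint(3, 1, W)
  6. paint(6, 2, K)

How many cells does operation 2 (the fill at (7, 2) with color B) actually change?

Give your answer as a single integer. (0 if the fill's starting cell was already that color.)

Answer: 42

Derivation:
After op 1 paint(0,1,K):
RKRRRR
RRRRRR
RRRRRR
RRRRRR
RGGRRR
RGGRRR
RRRRRR
RBRRRR
After op 2 fill(7,2,B) [42 cells changed]:
BKBBBB
BBBBBB
BBBBBB
BBBBBB
BGGBBB
BGGBBB
BBBBBB
BBBBBB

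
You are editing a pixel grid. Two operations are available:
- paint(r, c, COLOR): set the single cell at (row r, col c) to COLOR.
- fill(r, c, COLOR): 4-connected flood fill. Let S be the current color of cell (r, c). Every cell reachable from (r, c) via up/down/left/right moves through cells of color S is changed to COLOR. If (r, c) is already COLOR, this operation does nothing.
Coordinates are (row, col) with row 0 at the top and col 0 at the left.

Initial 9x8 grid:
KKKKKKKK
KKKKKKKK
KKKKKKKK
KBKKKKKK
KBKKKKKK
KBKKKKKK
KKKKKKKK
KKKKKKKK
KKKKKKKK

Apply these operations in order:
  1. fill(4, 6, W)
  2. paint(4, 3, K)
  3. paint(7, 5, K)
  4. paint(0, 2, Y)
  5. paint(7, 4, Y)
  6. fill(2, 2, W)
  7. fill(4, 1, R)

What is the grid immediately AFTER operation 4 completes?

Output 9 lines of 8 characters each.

After op 1 fill(4,6,W) [69 cells changed]:
WWWWWWWW
WWWWWWWW
WWWWWWWW
WBWWWWWW
WBWWWWWW
WBWWWWWW
WWWWWWWW
WWWWWWWW
WWWWWWWW
After op 2 paint(4,3,K):
WWWWWWWW
WWWWWWWW
WWWWWWWW
WBWWWWWW
WBWKWWWW
WBWWWWWW
WWWWWWWW
WWWWWWWW
WWWWWWWW
After op 3 paint(7,5,K):
WWWWWWWW
WWWWWWWW
WWWWWWWW
WBWWWWWW
WBWKWWWW
WBWWWWWW
WWWWWWWW
WWWWWKWW
WWWWWWWW
After op 4 paint(0,2,Y):
WWYWWWWW
WWWWWWWW
WWWWWWWW
WBWWWWWW
WBWKWWWW
WBWWWWWW
WWWWWWWW
WWWWWKWW
WWWWWWWW

Answer: WWYWWWWW
WWWWWWWW
WWWWWWWW
WBWWWWWW
WBWKWWWW
WBWWWWWW
WWWWWWWW
WWWWWKWW
WWWWWWWW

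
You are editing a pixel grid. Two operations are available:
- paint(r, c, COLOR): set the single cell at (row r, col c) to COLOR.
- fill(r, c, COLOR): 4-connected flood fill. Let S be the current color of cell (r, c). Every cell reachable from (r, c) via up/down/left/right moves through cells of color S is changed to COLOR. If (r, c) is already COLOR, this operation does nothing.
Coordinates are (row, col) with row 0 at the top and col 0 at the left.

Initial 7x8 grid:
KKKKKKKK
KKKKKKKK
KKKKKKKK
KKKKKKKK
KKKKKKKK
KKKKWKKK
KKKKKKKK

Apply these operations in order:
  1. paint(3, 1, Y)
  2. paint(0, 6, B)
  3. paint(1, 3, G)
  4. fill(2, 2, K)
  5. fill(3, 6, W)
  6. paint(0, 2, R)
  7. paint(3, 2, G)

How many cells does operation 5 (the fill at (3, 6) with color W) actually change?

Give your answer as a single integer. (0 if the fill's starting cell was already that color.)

Answer: 52

Derivation:
After op 1 paint(3,1,Y):
KKKKKKKK
KKKKKKKK
KKKKKKKK
KYKKKKKK
KKKKKKKK
KKKKWKKK
KKKKKKKK
After op 2 paint(0,6,B):
KKKKKKBK
KKKKKKKK
KKKKKKKK
KYKKKKKK
KKKKKKKK
KKKKWKKK
KKKKKKKK
After op 3 paint(1,3,G):
KKKKKKBK
KKKGKKKK
KKKKKKKK
KYKKKKKK
KKKKKKKK
KKKKWKKK
KKKKKKKK
After op 4 fill(2,2,K) [0 cells changed]:
KKKKKKBK
KKKGKKKK
KKKKKKKK
KYKKKKKK
KKKKKKKK
KKKKWKKK
KKKKKKKK
After op 5 fill(3,6,W) [52 cells changed]:
WWWWWWBW
WWWGWWWW
WWWWWWWW
WYWWWWWW
WWWWWWWW
WWWWWWWW
WWWWWWWW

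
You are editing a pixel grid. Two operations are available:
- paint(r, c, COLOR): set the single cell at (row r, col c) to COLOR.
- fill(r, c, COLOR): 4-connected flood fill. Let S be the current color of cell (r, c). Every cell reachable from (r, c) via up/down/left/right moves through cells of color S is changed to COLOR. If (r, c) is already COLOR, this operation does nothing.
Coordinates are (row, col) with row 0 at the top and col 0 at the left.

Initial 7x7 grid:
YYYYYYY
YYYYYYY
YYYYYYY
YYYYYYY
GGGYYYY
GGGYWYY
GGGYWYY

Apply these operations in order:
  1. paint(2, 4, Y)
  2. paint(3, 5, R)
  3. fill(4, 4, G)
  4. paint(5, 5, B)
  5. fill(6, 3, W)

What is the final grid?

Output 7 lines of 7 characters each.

After op 1 paint(2,4,Y):
YYYYYYY
YYYYYYY
YYYYYYY
YYYYYYY
GGGYYYY
GGGYWYY
GGGYWYY
After op 2 paint(3,5,R):
YYYYYYY
YYYYYYY
YYYYYYY
YYYYYRY
GGGYYYY
GGGYWYY
GGGYWYY
After op 3 fill(4,4,G) [37 cells changed]:
GGGGGGG
GGGGGGG
GGGGGGG
GGGGGRG
GGGGGGG
GGGGWGG
GGGGWGG
After op 4 paint(5,5,B):
GGGGGGG
GGGGGGG
GGGGGGG
GGGGGRG
GGGGGGG
GGGGWBG
GGGGWGG
After op 5 fill(6,3,W) [45 cells changed]:
WWWWWWW
WWWWWWW
WWWWWWW
WWWWWRW
WWWWWWW
WWWWWBW
WWWWWWW

Answer: WWWWWWW
WWWWWWW
WWWWWWW
WWWWWRW
WWWWWWW
WWWWWBW
WWWWWWW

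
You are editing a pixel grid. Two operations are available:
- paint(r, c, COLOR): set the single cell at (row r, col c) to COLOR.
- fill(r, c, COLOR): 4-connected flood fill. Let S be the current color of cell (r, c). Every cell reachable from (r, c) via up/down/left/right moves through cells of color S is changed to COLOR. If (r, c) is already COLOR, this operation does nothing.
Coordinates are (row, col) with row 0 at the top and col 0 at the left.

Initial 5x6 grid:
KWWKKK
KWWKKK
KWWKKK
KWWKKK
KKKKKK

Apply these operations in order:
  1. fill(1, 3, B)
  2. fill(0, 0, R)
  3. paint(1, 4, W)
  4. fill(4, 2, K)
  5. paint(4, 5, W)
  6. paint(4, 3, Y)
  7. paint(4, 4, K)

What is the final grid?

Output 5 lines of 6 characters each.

Answer: KWWKKK
KWWKWK
KWWKKK
KWWKKK
KKKYKW

Derivation:
After op 1 fill(1,3,B) [22 cells changed]:
BWWBBB
BWWBBB
BWWBBB
BWWBBB
BBBBBB
After op 2 fill(0,0,R) [22 cells changed]:
RWWRRR
RWWRRR
RWWRRR
RWWRRR
RRRRRR
After op 3 paint(1,4,W):
RWWRRR
RWWRWR
RWWRRR
RWWRRR
RRRRRR
After op 4 fill(4,2,K) [21 cells changed]:
KWWKKK
KWWKWK
KWWKKK
KWWKKK
KKKKKK
After op 5 paint(4,5,W):
KWWKKK
KWWKWK
KWWKKK
KWWKKK
KKKKKW
After op 6 paint(4,3,Y):
KWWKKK
KWWKWK
KWWKKK
KWWKKK
KKKYKW
After op 7 paint(4,4,K):
KWWKKK
KWWKWK
KWWKKK
KWWKKK
KKKYKW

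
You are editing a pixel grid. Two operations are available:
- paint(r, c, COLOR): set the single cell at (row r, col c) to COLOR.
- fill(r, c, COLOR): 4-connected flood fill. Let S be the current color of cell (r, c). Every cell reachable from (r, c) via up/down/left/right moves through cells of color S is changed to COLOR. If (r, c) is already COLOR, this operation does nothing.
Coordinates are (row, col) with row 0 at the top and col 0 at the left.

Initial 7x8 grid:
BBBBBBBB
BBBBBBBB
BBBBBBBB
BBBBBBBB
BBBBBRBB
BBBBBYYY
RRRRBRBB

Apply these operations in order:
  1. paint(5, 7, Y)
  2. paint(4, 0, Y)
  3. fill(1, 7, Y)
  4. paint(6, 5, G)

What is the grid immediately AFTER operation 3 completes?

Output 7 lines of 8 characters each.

After op 1 paint(5,7,Y):
BBBBBBBB
BBBBBBBB
BBBBBBBB
BBBBBBBB
BBBBBRBB
BBBBBYYY
RRRRBRBB
After op 2 paint(4,0,Y):
BBBBBBBB
BBBBBBBB
BBBBBBBB
BBBBBBBB
YBBBBRBB
BBBBBYYY
RRRRBRBB
After op 3 fill(1,7,Y) [44 cells changed]:
YYYYYYYY
YYYYYYYY
YYYYYYYY
YYYYYYYY
YYYYYRYY
YYYYYYYY
RRRRYRBB

Answer: YYYYYYYY
YYYYYYYY
YYYYYYYY
YYYYYYYY
YYYYYRYY
YYYYYYYY
RRRRYRBB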